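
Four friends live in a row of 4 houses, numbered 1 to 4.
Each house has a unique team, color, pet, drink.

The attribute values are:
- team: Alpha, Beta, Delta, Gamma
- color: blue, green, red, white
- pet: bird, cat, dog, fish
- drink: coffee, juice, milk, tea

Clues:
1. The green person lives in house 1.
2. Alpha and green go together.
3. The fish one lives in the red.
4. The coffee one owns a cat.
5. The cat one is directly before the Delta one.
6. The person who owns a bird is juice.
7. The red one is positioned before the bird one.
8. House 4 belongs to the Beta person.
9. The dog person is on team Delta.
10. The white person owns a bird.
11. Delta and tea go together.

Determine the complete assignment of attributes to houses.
Solution:

House | Team | Color | Pet | Drink
----------------------------------
  1   | Alpha | green | cat | coffee
  2   | Delta | blue | dog | tea
  3   | Gamma | red | fish | milk
  4   | Beta | white | bird | juice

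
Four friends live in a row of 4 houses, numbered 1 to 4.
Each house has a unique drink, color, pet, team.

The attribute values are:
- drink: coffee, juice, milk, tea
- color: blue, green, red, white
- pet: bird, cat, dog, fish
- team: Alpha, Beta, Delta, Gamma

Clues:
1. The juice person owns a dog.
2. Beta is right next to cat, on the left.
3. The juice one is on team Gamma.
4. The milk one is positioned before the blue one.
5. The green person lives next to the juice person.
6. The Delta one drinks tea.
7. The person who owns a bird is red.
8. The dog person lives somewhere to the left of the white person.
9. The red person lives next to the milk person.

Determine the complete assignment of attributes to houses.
Solution:

House | Drink | Color | Pet | Team
----------------------------------
  1   | coffee | red | bird | Beta
  2   | milk | green | cat | Alpha
  3   | juice | blue | dog | Gamma
  4   | tea | white | fish | Delta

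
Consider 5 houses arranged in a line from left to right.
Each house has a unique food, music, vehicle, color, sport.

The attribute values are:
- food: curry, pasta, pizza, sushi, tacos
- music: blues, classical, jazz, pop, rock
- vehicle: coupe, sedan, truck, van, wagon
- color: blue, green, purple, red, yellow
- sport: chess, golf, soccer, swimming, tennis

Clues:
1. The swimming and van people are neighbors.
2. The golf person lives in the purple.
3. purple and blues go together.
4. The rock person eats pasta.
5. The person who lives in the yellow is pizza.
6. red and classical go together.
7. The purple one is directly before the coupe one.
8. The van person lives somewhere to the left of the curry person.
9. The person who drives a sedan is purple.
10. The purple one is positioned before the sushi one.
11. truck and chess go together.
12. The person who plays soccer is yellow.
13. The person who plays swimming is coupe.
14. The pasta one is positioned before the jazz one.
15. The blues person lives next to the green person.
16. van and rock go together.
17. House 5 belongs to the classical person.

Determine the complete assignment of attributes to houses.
Solution:

House | Food | Music | Vehicle | Color | Sport
----------------------------------------------
  1   | tacos | blues | sedan | purple | golf
  2   | sushi | pop | coupe | green | swimming
  3   | pasta | rock | van | blue | tennis
  4   | pizza | jazz | wagon | yellow | soccer
  5   | curry | classical | truck | red | chess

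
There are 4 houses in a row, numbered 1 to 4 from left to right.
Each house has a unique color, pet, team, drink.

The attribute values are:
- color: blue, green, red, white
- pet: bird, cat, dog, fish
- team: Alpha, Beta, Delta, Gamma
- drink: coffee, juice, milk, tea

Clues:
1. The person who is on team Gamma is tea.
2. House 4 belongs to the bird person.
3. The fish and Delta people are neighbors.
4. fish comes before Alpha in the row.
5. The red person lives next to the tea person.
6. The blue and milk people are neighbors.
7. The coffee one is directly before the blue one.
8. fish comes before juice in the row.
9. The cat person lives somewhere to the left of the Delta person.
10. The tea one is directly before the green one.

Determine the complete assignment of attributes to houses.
Solution:

House | Color | Pet | Team | Drink
----------------------------------
  1   | red | cat | Beta | coffee
  2   | blue | fish | Gamma | tea
  3   | green | dog | Delta | milk
  4   | white | bird | Alpha | juice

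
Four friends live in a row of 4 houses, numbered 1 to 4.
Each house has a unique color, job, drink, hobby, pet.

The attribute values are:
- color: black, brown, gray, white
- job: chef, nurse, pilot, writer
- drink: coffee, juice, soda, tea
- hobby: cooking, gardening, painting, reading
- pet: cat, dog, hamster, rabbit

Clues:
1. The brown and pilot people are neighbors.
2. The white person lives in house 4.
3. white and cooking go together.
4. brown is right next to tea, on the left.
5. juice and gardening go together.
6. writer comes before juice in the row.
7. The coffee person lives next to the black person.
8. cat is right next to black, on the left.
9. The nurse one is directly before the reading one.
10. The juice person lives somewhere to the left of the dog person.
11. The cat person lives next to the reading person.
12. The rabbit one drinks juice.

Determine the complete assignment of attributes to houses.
Solution:

House | Color | Job | Drink | Hobby | Pet
-----------------------------------------
  1   | gray | nurse | coffee | painting | cat
  2   | black | writer | soda | reading | hamster
  3   | brown | chef | juice | gardening | rabbit
  4   | white | pilot | tea | cooking | dog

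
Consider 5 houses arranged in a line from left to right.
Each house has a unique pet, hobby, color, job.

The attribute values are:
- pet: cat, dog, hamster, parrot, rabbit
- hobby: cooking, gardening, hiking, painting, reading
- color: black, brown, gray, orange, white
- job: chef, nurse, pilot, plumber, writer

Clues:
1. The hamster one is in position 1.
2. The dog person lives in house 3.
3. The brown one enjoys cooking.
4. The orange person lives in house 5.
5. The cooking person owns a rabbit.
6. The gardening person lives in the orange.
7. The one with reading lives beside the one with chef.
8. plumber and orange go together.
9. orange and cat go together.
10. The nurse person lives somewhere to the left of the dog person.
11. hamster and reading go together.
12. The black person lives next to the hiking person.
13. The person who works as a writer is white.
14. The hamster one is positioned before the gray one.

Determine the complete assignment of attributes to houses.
Solution:

House | Pet | Hobby | Color | Job
---------------------------------
  1   | hamster | reading | black | nurse
  2   | parrot | hiking | gray | chef
  3   | dog | painting | white | writer
  4   | rabbit | cooking | brown | pilot
  5   | cat | gardening | orange | plumber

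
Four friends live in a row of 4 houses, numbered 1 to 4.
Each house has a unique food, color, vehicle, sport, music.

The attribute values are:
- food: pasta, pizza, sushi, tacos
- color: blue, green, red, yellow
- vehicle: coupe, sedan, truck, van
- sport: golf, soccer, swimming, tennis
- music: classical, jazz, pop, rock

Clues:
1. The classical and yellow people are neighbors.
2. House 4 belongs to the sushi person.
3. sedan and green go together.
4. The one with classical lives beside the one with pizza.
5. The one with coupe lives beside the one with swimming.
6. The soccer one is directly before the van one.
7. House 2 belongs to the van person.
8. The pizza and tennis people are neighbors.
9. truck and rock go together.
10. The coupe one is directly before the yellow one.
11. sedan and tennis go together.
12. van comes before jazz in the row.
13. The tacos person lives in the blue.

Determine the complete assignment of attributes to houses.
Solution:

House | Food | Color | Vehicle | Sport | Music
----------------------------------------------
  1   | tacos | blue | coupe | soccer | classical
  2   | pizza | yellow | van | swimming | pop
  3   | pasta | green | sedan | tennis | jazz
  4   | sushi | red | truck | golf | rock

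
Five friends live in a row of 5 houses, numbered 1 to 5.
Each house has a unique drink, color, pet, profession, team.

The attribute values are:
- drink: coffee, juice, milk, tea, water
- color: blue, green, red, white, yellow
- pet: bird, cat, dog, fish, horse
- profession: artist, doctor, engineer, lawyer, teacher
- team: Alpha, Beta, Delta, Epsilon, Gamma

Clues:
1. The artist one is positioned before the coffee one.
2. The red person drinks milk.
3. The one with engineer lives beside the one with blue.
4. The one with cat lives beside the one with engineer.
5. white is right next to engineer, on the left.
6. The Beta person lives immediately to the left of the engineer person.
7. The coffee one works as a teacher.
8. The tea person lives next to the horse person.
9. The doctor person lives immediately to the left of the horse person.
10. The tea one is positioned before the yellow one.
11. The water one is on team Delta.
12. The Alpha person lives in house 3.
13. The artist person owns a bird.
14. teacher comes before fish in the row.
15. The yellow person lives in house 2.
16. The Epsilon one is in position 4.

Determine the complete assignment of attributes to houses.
Solution:

House | Drink | Color | Pet | Profession | Team
-----------------------------------------------
  1   | tea | white | cat | doctor | Beta
  2   | water | yellow | horse | engineer | Delta
  3   | juice | blue | bird | artist | Alpha
  4   | coffee | green | dog | teacher | Epsilon
  5   | milk | red | fish | lawyer | Gamma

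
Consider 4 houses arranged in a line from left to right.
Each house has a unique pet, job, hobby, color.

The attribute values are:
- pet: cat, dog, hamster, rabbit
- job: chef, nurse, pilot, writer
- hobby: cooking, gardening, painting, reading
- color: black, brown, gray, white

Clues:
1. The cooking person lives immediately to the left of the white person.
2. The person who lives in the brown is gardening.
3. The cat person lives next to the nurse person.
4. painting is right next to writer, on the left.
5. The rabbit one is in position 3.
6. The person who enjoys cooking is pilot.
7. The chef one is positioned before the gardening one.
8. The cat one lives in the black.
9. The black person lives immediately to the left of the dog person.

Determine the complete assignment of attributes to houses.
Solution:

House | Pet | Job | Hobby | Color
---------------------------------
  1   | cat | pilot | cooking | black
  2   | dog | nurse | reading | white
  3   | rabbit | chef | painting | gray
  4   | hamster | writer | gardening | brown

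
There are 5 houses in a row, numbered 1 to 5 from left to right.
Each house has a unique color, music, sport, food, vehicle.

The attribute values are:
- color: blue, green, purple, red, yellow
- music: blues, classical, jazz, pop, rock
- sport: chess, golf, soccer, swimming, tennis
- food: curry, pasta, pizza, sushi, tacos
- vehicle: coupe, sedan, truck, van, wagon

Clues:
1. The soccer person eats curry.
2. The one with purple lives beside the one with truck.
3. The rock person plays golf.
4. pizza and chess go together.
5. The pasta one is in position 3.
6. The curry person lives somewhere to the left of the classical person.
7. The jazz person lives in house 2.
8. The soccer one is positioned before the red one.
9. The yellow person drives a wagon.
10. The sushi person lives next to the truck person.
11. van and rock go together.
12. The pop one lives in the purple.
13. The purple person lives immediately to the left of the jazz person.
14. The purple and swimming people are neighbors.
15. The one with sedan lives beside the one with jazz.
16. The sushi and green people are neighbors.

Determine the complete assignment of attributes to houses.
Solution:

House | Color | Music | Sport | Food | Vehicle
----------------------------------------------
  1   | purple | pop | tennis | sushi | sedan
  2   | green | jazz | swimming | tacos | truck
  3   | blue | rock | golf | pasta | van
  4   | yellow | blues | soccer | curry | wagon
  5   | red | classical | chess | pizza | coupe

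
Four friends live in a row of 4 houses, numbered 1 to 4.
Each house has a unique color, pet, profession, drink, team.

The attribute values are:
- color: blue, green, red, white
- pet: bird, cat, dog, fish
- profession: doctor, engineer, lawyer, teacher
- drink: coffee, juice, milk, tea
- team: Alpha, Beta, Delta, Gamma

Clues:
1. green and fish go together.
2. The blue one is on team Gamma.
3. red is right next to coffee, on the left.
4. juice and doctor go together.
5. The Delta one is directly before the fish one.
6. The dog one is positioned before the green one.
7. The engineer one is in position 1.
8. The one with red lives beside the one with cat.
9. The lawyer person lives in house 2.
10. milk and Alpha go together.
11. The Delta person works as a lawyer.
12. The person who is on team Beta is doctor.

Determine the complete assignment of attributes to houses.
Solution:

House | Color | Pet | Profession | Drink | Team
-----------------------------------------------
  1   | red | dog | engineer | milk | Alpha
  2   | white | cat | lawyer | coffee | Delta
  3   | green | fish | doctor | juice | Beta
  4   | blue | bird | teacher | tea | Gamma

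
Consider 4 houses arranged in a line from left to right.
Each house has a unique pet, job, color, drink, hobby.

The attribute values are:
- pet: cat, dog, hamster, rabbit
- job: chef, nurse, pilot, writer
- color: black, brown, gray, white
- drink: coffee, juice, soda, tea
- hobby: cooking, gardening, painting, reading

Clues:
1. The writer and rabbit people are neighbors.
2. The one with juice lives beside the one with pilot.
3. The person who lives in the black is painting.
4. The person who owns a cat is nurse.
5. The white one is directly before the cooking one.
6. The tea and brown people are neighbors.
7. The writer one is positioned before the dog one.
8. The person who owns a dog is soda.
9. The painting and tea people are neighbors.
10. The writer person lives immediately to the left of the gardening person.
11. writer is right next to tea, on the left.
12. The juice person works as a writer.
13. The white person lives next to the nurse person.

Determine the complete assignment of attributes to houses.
Solution:

House | Pet | Job | Color | Drink | Hobby
-----------------------------------------
  1   | hamster | writer | black | juice | painting
  2   | rabbit | pilot | white | tea | gardening
  3   | cat | nurse | brown | coffee | cooking
  4   | dog | chef | gray | soda | reading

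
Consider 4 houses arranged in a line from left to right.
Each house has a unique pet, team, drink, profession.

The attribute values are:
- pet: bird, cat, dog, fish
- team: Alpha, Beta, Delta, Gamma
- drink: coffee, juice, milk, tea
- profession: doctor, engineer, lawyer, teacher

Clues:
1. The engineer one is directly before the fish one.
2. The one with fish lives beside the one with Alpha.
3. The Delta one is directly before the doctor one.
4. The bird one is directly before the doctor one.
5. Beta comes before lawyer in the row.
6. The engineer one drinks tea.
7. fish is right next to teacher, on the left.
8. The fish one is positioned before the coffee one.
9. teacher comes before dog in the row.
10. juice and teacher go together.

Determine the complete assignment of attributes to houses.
Solution:

House | Pet | Team | Drink | Profession
---------------------------------------
  1   | bird | Delta | tea | engineer
  2   | fish | Beta | milk | doctor
  3   | cat | Alpha | juice | teacher
  4   | dog | Gamma | coffee | lawyer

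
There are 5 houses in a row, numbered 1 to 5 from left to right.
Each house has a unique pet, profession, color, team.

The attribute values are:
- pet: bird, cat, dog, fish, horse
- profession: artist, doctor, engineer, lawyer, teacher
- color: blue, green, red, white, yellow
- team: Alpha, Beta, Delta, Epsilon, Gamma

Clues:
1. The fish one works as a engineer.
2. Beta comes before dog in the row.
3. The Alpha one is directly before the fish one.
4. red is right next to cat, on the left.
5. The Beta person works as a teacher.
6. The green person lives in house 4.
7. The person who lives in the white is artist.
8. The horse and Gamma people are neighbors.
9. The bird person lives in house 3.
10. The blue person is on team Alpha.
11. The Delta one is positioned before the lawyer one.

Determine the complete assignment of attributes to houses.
Solution:

House | Pet | Profession | Color | Team
---------------------------------------
  1   | horse | teacher | red | Beta
  2   | cat | artist | white | Gamma
  3   | bird | doctor | blue | Alpha
  4   | fish | engineer | green | Delta
  5   | dog | lawyer | yellow | Epsilon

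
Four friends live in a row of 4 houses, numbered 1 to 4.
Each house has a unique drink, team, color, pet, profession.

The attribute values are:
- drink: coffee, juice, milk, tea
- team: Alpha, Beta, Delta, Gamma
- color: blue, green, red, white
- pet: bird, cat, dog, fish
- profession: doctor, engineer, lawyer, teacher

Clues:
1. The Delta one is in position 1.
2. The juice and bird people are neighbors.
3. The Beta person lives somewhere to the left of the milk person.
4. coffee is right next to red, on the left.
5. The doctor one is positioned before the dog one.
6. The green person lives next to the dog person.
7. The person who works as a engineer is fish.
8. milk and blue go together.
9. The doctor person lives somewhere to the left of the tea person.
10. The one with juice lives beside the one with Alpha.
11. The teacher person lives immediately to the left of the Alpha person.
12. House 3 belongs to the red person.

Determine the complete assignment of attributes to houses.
Solution:

House | Drink | Team | Color | Pet | Profession
-----------------------------------------------
  1   | juice | Delta | white | cat | teacher
  2   | coffee | Alpha | green | bird | doctor
  3   | tea | Beta | red | dog | lawyer
  4   | milk | Gamma | blue | fish | engineer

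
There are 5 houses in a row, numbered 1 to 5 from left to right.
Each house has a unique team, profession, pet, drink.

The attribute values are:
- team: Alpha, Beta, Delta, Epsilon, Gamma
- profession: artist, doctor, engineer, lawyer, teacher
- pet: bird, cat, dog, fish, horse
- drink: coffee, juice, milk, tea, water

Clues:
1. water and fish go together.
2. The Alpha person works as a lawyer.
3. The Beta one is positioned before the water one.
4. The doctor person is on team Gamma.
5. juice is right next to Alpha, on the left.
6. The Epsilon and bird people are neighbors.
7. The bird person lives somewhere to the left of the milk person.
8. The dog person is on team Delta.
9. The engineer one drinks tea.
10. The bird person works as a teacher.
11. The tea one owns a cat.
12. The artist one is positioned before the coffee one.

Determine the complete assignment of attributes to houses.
Solution:

House | Team | Profession | Pet | Drink
---------------------------------------
  1   | Epsilon | engineer | cat | tea
  2   | Beta | teacher | bird | juice
  3   | Alpha | lawyer | fish | water
  4   | Delta | artist | dog | milk
  5   | Gamma | doctor | horse | coffee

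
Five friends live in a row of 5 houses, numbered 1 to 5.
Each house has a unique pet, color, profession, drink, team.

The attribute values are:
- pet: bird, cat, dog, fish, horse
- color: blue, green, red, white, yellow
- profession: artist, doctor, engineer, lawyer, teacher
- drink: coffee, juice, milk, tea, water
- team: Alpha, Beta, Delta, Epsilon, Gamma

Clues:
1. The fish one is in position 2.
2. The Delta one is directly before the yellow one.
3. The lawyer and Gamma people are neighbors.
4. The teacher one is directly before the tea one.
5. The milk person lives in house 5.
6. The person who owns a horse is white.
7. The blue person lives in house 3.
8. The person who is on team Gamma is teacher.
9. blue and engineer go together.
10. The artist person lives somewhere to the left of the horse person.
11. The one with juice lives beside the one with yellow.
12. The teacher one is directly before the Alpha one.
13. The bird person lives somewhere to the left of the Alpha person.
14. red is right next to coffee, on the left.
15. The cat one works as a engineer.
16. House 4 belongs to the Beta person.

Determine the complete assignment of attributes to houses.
Solution:

House | Pet | Color | Profession | Drink | Team
-----------------------------------------------
  1   | bird | red | lawyer | juice | Delta
  2   | fish | yellow | teacher | coffee | Gamma
  3   | cat | blue | engineer | tea | Alpha
  4   | dog | green | artist | water | Beta
  5   | horse | white | doctor | milk | Epsilon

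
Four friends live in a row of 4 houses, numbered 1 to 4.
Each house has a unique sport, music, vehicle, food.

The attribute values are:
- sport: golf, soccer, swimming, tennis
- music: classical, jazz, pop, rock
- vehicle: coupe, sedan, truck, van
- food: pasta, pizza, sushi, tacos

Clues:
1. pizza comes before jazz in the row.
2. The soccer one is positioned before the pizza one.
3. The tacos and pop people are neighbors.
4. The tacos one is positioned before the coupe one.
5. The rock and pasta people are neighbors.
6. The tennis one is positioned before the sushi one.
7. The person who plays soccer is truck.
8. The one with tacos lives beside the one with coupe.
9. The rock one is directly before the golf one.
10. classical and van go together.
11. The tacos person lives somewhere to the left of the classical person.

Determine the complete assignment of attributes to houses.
Solution:

House | Sport | Music | Vehicle | Food
--------------------------------------
  1   | soccer | rock | truck | tacos
  2   | golf | pop | coupe | pasta
  3   | tennis | classical | van | pizza
  4   | swimming | jazz | sedan | sushi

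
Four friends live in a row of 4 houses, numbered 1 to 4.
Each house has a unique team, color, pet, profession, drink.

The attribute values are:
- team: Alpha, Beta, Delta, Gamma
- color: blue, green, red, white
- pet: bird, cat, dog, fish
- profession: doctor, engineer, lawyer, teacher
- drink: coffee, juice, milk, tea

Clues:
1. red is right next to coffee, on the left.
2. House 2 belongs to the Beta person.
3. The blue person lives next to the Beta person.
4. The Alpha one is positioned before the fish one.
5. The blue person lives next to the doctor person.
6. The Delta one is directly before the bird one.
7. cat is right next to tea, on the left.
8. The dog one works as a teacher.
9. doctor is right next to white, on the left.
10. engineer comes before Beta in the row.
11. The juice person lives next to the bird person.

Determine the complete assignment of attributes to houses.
Solution:

House | Team | Color | Pet | Profession | Drink
-----------------------------------------------
  1   | Delta | blue | cat | engineer | juice
  2   | Beta | red | bird | doctor | tea
  3   | Alpha | white | dog | teacher | coffee
  4   | Gamma | green | fish | lawyer | milk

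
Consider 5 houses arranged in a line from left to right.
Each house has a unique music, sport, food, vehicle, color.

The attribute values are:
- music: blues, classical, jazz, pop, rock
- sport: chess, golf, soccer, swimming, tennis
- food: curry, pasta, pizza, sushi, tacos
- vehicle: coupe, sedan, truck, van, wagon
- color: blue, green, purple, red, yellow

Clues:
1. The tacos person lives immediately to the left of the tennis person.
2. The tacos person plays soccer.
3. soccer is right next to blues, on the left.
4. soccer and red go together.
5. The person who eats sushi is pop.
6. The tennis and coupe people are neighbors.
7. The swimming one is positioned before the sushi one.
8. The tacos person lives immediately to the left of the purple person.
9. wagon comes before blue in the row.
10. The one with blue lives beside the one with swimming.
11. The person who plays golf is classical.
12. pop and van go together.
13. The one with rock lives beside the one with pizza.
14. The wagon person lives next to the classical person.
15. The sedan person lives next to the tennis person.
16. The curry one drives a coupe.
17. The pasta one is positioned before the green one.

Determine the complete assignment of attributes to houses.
Solution:

House | Music | Sport | Food | Vehicle | Color
----------------------------------------------
  1   | rock | soccer | tacos | sedan | red
  2   | blues | tennis | pizza | wagon | purple
  3   | classical | golf | curry | coupe | blue
  4   | jazz | swimming | pasta | truck | yellow
  5   | pop | chess | sushi | van | green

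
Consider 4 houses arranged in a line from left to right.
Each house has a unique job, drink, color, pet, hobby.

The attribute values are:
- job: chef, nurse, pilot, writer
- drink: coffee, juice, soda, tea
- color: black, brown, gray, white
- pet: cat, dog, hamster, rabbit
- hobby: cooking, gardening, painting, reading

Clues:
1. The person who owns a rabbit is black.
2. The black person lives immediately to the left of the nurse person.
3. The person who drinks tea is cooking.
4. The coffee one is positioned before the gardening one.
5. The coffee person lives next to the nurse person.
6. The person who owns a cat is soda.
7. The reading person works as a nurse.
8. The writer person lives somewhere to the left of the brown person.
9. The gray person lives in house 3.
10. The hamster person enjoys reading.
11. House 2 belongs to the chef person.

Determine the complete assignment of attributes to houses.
Solution:

House | Job | Drink | Color | Pet | Hobby
-----------------------------------------
  1   | writer | tea | white | dog | cooking
  2   | chef | coffee | black | rabbit | painting
  3   | nurse | juice | gray | hamster | reading
  4   | pilot | soda | brown | cat | gardening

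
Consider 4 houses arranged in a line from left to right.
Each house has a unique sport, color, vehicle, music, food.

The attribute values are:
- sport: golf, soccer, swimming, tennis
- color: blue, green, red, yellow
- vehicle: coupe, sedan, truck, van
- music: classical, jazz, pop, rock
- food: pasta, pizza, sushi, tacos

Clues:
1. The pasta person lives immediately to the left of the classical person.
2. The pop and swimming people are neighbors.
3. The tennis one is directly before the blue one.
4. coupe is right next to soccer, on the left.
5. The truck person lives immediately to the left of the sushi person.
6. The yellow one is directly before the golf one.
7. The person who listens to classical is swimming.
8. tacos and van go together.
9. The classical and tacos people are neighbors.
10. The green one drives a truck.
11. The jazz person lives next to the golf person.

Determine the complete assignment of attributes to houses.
Solution:

House | Sport | Color | Vehicle | Music | Food
----------------------------------------------
  1   | tennis | green | truck | pop | pasta
  2   | swimming | blue | coupe | classical | sushi
  3   | soccer | yellow | van | jazz | tacos
  4   | golf | red | sedan | rock | pizza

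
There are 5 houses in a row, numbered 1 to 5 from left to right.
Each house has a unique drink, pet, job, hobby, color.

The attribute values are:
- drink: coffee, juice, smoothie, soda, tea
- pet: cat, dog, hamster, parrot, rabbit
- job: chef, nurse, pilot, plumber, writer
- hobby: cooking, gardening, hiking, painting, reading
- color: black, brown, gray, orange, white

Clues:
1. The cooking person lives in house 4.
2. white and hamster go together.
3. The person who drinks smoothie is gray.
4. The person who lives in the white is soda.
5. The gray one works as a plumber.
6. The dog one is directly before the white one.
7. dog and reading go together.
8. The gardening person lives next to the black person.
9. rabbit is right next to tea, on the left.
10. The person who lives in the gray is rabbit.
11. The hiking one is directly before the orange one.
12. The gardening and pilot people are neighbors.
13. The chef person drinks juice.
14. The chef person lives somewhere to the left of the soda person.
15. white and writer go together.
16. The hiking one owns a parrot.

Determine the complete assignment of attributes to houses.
Solution:

House | Drink | Pet | Job | Hobby | Color
-----------------------------------------
  1   | smoothie | rabbit | plumber | gardening | gray
  2   | tea | parrot | pilot | hiking | black
  3   | juice | dog | chef | reading | orange
  4   | soda | hamster | writer | cooking | white
  5   | coffee | cat | nurse | painting | brown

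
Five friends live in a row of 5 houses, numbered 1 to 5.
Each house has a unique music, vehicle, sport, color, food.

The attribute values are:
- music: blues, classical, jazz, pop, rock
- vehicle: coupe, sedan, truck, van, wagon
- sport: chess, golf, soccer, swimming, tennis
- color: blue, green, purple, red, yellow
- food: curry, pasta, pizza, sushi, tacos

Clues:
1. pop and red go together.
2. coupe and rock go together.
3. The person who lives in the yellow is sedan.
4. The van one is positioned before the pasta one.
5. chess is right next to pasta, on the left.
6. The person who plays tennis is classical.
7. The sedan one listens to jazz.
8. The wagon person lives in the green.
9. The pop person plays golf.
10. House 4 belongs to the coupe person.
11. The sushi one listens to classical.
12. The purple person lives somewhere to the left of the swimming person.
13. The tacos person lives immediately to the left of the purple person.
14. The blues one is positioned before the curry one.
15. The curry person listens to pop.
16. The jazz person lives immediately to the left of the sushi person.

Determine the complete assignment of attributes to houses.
Solution:

House | Music | Vehicle | Sport | Color | Food
----------------------------------------------
  1   | jazz | sedan | soccer | yellow | tacos
  2   | classical | van | tennis | purple | sushi
  3   | blues | wagon | chess | green | pizza
  4   | rock | coupe | swimming | blue | pasta
  5   | pop | truck | golf | red | curry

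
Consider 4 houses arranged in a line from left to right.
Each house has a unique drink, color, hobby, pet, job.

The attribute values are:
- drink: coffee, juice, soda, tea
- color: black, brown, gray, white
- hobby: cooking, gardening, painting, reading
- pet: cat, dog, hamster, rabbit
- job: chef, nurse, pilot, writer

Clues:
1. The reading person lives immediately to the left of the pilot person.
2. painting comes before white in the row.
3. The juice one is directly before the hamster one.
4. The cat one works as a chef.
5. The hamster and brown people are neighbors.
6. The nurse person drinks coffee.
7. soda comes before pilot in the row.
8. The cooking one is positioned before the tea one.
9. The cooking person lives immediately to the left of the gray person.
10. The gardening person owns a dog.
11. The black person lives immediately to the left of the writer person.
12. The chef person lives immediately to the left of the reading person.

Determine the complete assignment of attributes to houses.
Solution:

House | Drink | Color | Hobby | Pet | Job
-----------------------------------------
  1   | juice | black | cooking | cat | chef
  2   | soda | gray | reading | hamster | writer
  3   | tea | brown | painting | rabbit | pilot
  4   | coffee | white | gardening | dog | nurse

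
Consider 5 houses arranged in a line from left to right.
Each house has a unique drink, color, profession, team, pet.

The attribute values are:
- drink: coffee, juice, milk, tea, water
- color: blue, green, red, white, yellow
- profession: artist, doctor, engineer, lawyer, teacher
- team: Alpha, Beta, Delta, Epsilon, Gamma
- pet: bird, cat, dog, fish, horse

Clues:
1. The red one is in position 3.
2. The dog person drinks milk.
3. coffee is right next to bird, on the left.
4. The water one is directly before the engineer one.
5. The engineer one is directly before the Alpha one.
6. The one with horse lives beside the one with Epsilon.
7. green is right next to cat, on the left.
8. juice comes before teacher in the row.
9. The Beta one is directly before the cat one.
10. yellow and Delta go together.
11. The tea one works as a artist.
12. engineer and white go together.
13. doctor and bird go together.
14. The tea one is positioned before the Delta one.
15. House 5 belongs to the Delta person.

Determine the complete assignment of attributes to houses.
Solution:

House | Drink | Color | Profession | Team | Pet
-----------------------------------------------
  1   | water | green | lawyer | Beta | horse
  2   | coffee | white | engineer | Epsilon | cat
  3   | juice | red | doctor | Alpha | bird
  4   | tea | blue | artist | Gamma | fish
  5   | milk | yellow | teacher | Delta | dog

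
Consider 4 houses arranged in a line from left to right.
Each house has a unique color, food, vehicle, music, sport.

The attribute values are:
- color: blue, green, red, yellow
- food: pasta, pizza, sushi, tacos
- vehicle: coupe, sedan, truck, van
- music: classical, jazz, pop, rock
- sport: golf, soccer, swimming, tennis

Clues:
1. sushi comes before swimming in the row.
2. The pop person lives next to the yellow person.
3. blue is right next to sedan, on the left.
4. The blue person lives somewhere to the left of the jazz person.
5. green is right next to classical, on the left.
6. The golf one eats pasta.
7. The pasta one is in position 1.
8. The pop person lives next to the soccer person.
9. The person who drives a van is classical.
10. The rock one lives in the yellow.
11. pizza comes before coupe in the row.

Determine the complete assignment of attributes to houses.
Solution:

House | Color | Food | Vehicle | Music | Sport
----------------------------------------------
  1   | blue | pasta | truck | pop | golf
  2   | yellow | pizza | sedan | rock | soccer
  3   | green | sushi | coupe | jazz | tennis
  4   | red | tacos | van | classical | swimming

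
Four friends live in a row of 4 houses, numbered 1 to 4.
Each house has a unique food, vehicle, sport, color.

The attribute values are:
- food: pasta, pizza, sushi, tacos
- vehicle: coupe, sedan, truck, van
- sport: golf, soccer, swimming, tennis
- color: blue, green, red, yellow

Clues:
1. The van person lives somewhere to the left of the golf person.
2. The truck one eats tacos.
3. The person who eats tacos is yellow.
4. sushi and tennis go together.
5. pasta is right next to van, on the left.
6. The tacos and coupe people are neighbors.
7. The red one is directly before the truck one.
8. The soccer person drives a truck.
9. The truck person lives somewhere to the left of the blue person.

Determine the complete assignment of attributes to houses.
Solution:

House | Food | Vehicle | Sport | Color
--------------------------------------
  1   | pasta | sedan | swimming | green
  2   | sushi | van | tennis | red
  3   | tacos | truck | soccer | yellow
  4   | pizza | coupe | golf | blue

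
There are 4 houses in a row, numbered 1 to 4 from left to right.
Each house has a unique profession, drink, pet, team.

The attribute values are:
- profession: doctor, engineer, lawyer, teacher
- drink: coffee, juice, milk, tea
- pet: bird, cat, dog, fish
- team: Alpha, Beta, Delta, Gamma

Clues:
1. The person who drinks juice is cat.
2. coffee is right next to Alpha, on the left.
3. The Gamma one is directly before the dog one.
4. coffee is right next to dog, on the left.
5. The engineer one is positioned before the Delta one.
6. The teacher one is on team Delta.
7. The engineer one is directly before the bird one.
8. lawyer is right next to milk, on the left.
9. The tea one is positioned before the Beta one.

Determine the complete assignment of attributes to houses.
Solution:

House | Profession | Drink | Pet | Team
---------------------------------------
  1   | lawyer | coffee | fish | Gamma
  2   | engineer | milk | dog | Alpha
  3   | teacher | tea | bird | Delta
  4   | doctor | juice | cat | Beta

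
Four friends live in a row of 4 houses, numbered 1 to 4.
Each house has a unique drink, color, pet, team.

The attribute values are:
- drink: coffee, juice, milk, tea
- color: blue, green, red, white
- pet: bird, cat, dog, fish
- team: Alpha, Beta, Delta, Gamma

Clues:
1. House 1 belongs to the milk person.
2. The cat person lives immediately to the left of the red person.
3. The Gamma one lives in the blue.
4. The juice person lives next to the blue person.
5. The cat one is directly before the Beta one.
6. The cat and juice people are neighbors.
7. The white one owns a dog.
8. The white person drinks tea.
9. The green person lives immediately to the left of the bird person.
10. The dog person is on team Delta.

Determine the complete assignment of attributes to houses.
Solution:

House | Drink | Color | Pet | Team
----------------------------------
  1   | milk | green | cat | Alpha
  2   | juice | red | bird | Beta
  3   | coffee | blue | fish | Gamma
  4   | tea | white | dog | Delta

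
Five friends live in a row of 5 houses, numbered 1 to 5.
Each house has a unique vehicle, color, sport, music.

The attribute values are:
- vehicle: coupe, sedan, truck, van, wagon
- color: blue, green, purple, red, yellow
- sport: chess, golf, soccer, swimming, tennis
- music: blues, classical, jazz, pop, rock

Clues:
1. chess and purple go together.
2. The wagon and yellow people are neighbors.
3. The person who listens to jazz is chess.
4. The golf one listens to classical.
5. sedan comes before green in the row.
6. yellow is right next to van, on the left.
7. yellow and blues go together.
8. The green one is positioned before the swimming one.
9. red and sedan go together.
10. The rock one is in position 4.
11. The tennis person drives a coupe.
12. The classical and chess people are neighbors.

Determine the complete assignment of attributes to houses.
Solution:

House | Vehicle | Color | Sport | Music
---------------------------------------
  1   | sedan | red | golf | classical
  2   | wagon | purple | chess | jazz
  3   | coupe | yellow | tennis | blues
  4   | van | green | soccer | rock
  5   | truck | blue | swimming | pop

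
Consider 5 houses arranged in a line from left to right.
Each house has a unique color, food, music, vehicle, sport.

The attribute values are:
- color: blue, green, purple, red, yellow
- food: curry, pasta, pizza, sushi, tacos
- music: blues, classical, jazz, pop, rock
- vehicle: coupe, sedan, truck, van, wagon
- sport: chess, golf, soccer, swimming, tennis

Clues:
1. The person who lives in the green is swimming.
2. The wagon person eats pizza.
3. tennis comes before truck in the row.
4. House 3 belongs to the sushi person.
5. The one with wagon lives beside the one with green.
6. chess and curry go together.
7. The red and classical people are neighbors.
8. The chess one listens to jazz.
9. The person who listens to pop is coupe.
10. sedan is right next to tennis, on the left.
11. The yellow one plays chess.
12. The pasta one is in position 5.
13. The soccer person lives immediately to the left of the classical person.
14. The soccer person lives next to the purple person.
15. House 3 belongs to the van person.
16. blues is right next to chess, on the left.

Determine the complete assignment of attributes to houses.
Solution:

House | Color | Food | Music | Vehicle | Sport
----------------------------------------------
  1   | red | tacos | rock | sedan | soccer
  2   | purple | pizza | classical | wagon | tennis
  3   | green | sushi | blues | van | swimming
  4   | yellow | curry | jazz | truck | chess
  5   | blue | pasta | pop | coupe | golf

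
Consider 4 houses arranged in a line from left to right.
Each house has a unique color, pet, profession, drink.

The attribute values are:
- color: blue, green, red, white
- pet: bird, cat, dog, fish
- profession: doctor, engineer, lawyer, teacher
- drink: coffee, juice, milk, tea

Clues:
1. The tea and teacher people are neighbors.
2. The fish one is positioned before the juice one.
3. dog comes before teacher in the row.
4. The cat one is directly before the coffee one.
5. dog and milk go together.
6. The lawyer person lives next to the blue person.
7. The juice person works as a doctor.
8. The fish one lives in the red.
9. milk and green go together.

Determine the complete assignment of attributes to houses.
Solution:

House | Color | Pet | Profession | Drink
----------------------------------------
  1   | green | dog | lawyer | milk
  2   | blue | cat | engineer | tea
  3   | red | fish | teacher | coffee
  4   | white | bird | doctor | juice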